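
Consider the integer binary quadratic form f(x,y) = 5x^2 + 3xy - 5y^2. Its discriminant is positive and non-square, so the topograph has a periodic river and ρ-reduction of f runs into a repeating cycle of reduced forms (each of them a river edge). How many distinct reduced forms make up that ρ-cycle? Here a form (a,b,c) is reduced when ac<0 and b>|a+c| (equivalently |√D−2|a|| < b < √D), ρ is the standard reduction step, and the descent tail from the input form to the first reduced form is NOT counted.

D = 109, ⌊√D⌋ = 10
river: ρ → (-5,7,3)
river: ρ → (3,5,-7)
river: ρ → (-7,9,1)
river: ρ → (1,9,-7)
river: ρ → (-7,5,3)
river: ρ → (3,7,-5)
river: ρ → (-5,3,5)
river: ρ → (5,7,-3)
river: ρ → (-3,5,7)
river: ρ → (7,9,-1)
river: ρ → (-1,9,7)
river: ρ → (7,5,-3)
river: ρ → (-3,7,5)
river: ρ → (5,3,-5)
ρ-cycle length = 14 (tail of 0 descent steps not counted)

14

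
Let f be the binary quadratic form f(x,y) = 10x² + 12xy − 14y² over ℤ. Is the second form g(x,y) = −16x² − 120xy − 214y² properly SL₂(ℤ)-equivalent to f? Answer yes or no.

D₁ = 704, D₂ = 704
river cycle of f (length 8): (-14, 16, 8), (8, 16, -14), (-14, 12, 10), (10, 8, -16), (-16, 24, 2), (2, 24, -16), (-16, 8, 10), (10, 12, -14)
river cycle of g (length 8): (-16, 8, 10), (10, 12, -14), (-14, 16, 8), (8, 16, -14), (-14, 12, 10), (10, 8, -16), (-16, 24, 2), (2, 24, -16)
cycles coincide ⇒ equivalent

yes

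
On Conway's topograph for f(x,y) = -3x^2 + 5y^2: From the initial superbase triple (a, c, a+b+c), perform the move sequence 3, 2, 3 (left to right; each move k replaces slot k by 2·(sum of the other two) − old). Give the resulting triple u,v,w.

start (-3,5,2) = (f(1,0),f(0,1),f(1,1))
replace slot 3: 2·((-3)+5) − 2 = 2 → (-3,5,2)
replace slot 2: 2·((-3)+2) − 5 = -7 → (-3,-7,2)
replace slot 3: 2·((-3)+(-7)) − 2 = -22 → (-3,-7,-22)

-3,-7,-22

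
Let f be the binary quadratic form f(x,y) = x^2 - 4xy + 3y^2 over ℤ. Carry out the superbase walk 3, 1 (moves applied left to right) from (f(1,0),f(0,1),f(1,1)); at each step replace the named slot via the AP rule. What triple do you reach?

start (1,3,0) = (f(1,0),f(0,1),f(1,1))
replace slot 3: 2·(1+3) − 0 = 8 → (1,3,8)
replace slot 1: 2·(3+8) − 1 = 21 → (21,3,8)

21,3,8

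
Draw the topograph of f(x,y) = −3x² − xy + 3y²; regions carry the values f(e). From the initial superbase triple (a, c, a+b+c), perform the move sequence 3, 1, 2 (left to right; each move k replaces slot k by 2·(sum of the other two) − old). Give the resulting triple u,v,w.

start (-3,3,-1) = (f(1,0),f(0,1),f(1,1))
replace slot 3: 2·((-3)+3) − (-1) = 1 → (-3,3,1)
replace slot 1: 2·(3+1) − (-3) = 11 → (11,3,1)
replace slot 2: 2·(11+1) − 3 = 21 → (11,21,1)

11,21,1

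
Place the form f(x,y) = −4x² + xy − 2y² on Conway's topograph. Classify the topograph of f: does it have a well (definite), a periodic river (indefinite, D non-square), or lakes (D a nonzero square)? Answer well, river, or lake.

D = b²−4ac = 1² − 4·(-4)·(-2) = -31
D < 0 ⇒ definite ⇒ every region one sign ⇒ single well

well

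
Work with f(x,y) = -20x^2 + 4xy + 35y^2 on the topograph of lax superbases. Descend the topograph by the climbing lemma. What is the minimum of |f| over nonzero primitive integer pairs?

descent: ρ → (35,-4,-20)
descent: ρ → (-20,44,11)  [lands on river]
river: ρ → (11,44,-20)
river: ρ → (-20,36,19)
river: ρ → (19,40,-16)
river: ρ → (-16,24,35)
river: ρ → (35,46,-5)
river: ρ → (-5,44,44)
river: ρ → (44,44,-5)
river: ρ → (-5,46,35)
river: ρ → (35,24,-16)
river: ρ → (-16,40,19)
river: ρ → (19,36,-20)
closes: descent 2, river 12
min |a| on river = 5

5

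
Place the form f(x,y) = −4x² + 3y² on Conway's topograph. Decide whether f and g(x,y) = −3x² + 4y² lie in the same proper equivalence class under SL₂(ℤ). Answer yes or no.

D₁ = 48, D₂ = 48
river cycle of f (length 2): (3, 6, -1), (-1, 6, 3)
river cycle of g (length 2): (-3, 6, 1), (1, 6, -3)
cycles differ ⇒ inequivalent

no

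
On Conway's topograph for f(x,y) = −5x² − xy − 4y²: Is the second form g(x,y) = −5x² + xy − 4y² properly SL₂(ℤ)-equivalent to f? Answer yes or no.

D₁ = -79, D₂ = -79
f is negative-definite; reduce −f:
−f: flip: (5,1,4)→(4,-1,5)
−f: reduced (well bottom): (4,-1,5) with a≤c, −a<b≤a
flip sign back: reduced form of f is (-4,1,-5)
g is negative-definite; reduce −g:
−g: flip: (5,-1,4)→(4,1,5)
−g: reduced (well bottom): (4,1,5) with a≤c, −a<b≤a
flip sign back: reduced form of g is (-4,-1,-5)
reduced forms (-4, 1, -5) vs (-4, -1, -5) ⇒ inequivalent

no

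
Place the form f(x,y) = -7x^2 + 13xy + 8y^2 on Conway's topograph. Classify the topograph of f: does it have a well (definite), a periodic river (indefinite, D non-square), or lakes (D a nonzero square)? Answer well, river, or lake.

D = b²−4ac = 13² − 4·(-7)·8 = 393
D > 0 non-square ⇒ indefinite ⇒ periodic river

river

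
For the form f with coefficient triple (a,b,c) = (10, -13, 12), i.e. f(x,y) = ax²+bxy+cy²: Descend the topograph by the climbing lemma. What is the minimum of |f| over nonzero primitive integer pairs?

translate: b→7 (≡-13 mod 20), so (10,-13,12)→(10,7,9)
flip: (10,7,9)→(9,-7,10)
reduced (well bottom): (9,-7,10) with a≤c, −a<b≤a
well minimum = a = 9

9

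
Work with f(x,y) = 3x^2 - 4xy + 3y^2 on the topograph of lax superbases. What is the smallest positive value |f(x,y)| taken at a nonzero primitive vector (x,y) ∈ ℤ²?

translate: b→2 (≡-4 mod 6), so (3,-4,3)→(3,2,2)
flip: (3,2,2)→(2,-2,3)
translate: b→2 (≡-2 mod 4), so (2,-2,3)→(2,2,3)
reduced (well bottom): (2,2,3) with a≤c, −a<b≤a
well minimum = a = 2

2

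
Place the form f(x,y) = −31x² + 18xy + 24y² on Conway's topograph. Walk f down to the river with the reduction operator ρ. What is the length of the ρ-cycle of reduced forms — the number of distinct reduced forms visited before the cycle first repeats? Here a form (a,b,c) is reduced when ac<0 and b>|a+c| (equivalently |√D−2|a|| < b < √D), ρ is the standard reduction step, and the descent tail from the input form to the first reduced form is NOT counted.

D = 3300, ⌊√D⌋ = 57
river: ρ → (24,30,-25)
river: ρ → (-25,20,29)
river: ρ → (29,38,-16)
river: ρ → (-16,26,41)
river: ρ → (41,56,-1)
river: ρ → (-1,56,41)
river: ρ → (41,26,-16)
river: ρ → (-16,38,29)
river: ρ → (29,20,-25)
river: ρ → (-25,30,24)
river: ρ → (24,18,-31)
river: ρ → (-31,44,11)
river: ρ → (11,44,-31)
river: ρ → (-31,18,24)
ρ-cycle length = 14 (tail of 0 descent steps not counted)

14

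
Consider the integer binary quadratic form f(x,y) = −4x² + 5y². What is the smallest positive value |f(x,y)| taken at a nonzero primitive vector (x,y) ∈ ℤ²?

descent: ρ → (5,0,-4)
descent: ρ → (-4,8,1)  [lands on river]
river: ρ → (1,8,-4)
closes: descent 2, river 2
min |a| on river = 1

1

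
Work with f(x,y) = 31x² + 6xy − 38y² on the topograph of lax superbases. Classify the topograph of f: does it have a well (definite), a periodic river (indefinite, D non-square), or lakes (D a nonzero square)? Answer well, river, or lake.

D = b²−4ac = 6² − 4·31·(-38) = 4748
D > 0 non-square ⇒ indefinite ⇒ periodic river

river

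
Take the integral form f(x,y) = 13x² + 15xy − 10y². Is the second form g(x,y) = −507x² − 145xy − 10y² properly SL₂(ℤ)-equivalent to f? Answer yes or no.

D₁ = 745, D₂ = 745
river cycle of f (length 18): (-10, 25, 3), (3, 23, -18), (-18, 13, 8), (8, 19, -12), (-12, 5, 15), (15, 25, -2), (-2, 27, 2), (2, 25, -15), (-15, 5, 12), (12, 19, -8), … (8 more)
river cycle of g (length 18): (-10, 25, 3), (3, 23, -18), (-18, 13, 8), (8, 19, -12), (-12, 5, 15), (15, 25, -2), (-2, 27, 2), (2, 25, -15), (-15, 5, 12), (12, 19, -8), … (8 more)
cycles coincide ⇒ equivalent

yes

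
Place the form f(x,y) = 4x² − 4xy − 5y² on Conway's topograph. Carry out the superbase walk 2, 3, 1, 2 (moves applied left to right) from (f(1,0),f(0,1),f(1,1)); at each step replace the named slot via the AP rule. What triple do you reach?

start (4,-5,-5) = (f(1,0),f(0,1),f(1,1))
replace slot 2: 2·(4+(-5)) − (-5) = 3 → (4,3,-5)
replace slot 3: 2·(4+3) − (-5) = 19 → (4,3,19)
replace slot 1: 2·(3+19) − 4 = 40 → (40,3,19)
replace slot 2: 2·(40+19) − 3 = 115 → (40,115,19)

40,115,19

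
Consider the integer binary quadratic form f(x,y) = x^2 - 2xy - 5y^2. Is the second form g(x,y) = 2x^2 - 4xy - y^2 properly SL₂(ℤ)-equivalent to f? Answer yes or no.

D₁ = 24, D₂ = 24
river cycle of f (length 2): (1, 4, -2), (-2, 4, 1)
river cycle of g (length 2): (-1, 4, 2), (2, 4, -1)
cycles differ ⇒ inequivalent

no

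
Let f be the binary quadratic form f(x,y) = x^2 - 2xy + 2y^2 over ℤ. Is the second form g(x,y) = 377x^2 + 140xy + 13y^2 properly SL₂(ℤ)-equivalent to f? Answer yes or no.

D₁ = -4, D₂ = -4
f: translate: b→0 (≡-2 mod 2), so (1,-2,2)→(1,0,1)
f: reduced (well bottom): (1,0,1) with a≤c, −a<b≤a
g: flip: (377,140,13)→(13,-140,377)
g: translate: b→-10 (≡-140 mod 26), so (13,-140,377)→(13,-10,2)
g: flip: (13,-10,2)→(2,10,13)
g: translate: b→2 (≡10 mod 4), so (2,10,13)→(2,2,1)
g: flip: (2,2,1)→(1,-2,2)
g: translate: b→0 (≡-2 mod 2), so (1,-2,2)→(1,0,1)
g: reduced (well bottom): (1,0,1) with a≤c, −a<b≤a
reduced forms (1, 0, 1) vs (1, 0, 1) ⇒ equivalent

yes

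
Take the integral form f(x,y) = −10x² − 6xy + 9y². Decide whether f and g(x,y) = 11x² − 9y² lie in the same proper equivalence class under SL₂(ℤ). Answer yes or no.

D₁ = 396, D₂ = 396
river cycle of f (length 4): (9, 6, -10), (-10, 14, 5), (5, 16, -7), (-7, 12, 9)
river cycle of g (length 2): (-9, 18, 2), (2, 18, -9)
cycles differ ⇒ inequivalent

no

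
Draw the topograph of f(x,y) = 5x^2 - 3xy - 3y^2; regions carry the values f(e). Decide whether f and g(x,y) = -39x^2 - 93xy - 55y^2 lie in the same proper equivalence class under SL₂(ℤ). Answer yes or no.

D₁ = 69, D₂ = 69
river cycle of f (length 4): (-3, 3, 5), (5, 7, -1), (-1, 7, 5), (5, 3, -3)
river cycle of g (length 4): (-1, 7, 5), (5, 3, -3), (-3, 3, 5), (5, 7, -1)
cycles coincide ⇒ equivalent

yes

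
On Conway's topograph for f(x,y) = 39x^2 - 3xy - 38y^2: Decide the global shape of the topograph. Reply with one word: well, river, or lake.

D = b²−4ac = (-3)² − 4·39·(-38) = 5937
D > 0 non-square ⇒ indefinite ⇒ periodic river

river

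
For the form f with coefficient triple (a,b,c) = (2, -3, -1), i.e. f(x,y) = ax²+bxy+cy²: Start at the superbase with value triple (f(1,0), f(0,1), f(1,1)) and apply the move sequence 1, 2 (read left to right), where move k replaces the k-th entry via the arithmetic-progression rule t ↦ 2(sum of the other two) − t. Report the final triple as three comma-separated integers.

start (2,-1,-2) = (f(1,0),f(0,1),f(1,1))
replace slot 1: 2·((-1)+(-2)) − 2 = -8 → (-8,-1,-2)
replace slot 2: 2·((-8)+(-2)) − (-1) = -19 → (-8,-19,-2)

-8,-19,-2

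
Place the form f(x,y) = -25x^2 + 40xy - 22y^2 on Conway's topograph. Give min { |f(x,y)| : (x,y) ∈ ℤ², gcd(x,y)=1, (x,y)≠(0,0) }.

translate: b→10 (≡-40 mod 50), so (25,-40,22)→(25,10,7)
flip: (25,10,7)→(7,-10,25)
translate: b→4 (≡-10 mod 14), so (7,-10,25)→(7,4,22)
reduced (well bottom): (7,4,22) with a≤c, −a<b≤a
well minimum |f| = |-7| = 7 (negative-definite)

7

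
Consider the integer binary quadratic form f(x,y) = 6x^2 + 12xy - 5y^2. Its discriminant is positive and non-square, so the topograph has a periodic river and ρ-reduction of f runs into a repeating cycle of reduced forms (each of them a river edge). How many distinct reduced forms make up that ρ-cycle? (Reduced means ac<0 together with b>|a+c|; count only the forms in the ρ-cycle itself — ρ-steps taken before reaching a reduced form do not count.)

D = 264, ⌊√D⌋ = 16
river: ρ → (-5,8,10)
river: ρ → (10,12,-3)
river: ρ → (-3,12,10)
river: ρ → (10,8,-5)
river: ρ → (-5,12,6)
river: ρ → (6,12,-5)
ρ-cycle length = 6 (tail of 0 descent steps not counted)

6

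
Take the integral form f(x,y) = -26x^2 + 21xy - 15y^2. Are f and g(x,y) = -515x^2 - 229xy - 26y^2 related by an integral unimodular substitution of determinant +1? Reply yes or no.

D₁ = -1119, D₂ = -1119
f is negative-definite; reduce −f:
−f: flip: (26,-21,15)→(15,21,26)
−f: translate: b→-9 (≡21 mod 30), so (15,21,26)→(15,-9,20)
−f: reduced (well bottom): (15,-9,20) with a≤c, −a<b≤a
flip sign back: reduced form of f is (-15,9,-20)
g is negative-definite; reduce −g:
−g: flip: (515,229,26)→(26,-229,515)
−g: translate: b→-21 (≡-229 mod 52), so (26,-229,515)→(26,-21,15)
−g: flip: (26,-21,15)→(15,21,26)
−g: translate: b→-9 (≡21 mod 30), so (15,21,26)→(15,-9,20)
−g: reduced (well bottom): (15,-9,20) with a≤c, −a<b≤a
flip sign back: reduced form of g is (-15,9,-20)
reduced forms (-15, 9, -20) vs (-15, 9, -20) ⇒ equivalent

yes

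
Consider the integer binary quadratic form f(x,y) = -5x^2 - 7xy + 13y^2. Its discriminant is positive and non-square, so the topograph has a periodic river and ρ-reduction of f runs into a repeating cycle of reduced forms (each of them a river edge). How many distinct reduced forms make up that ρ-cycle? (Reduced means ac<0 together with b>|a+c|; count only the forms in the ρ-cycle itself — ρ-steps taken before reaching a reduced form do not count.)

D = 309, ⌊√D⌋ = 17
descent: ρ → (13,7,-5)
descent: ρ → (-5,13,7)  [lands on river]
river: ρ → (7,15,-3)
river: ρ → (-3,15,7)
river: ρ → (7,13,-5)
river: ρ → (-5,17,1)
river: ρ → (1,17,-5)
ρ-cycle length = 6 (tail of 2 descent steps not counted)

6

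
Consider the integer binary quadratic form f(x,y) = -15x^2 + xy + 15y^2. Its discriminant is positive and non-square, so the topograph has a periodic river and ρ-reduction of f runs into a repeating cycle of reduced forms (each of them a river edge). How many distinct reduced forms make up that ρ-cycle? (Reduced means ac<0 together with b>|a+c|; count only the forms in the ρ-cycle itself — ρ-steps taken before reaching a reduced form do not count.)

D = 901, ⌊√D⌋ = 30
river: ρ → (15,29,-1)
river: ρ → (-1,29,15)
river: ρ → (15,1,-15)
river: ρ → (-15,29,1)
river: ρ → (1,29,-15)
river: ρ → (-15,1,15)
ρ-cycle length = 6 (tail of 0 descent steps not counted)

6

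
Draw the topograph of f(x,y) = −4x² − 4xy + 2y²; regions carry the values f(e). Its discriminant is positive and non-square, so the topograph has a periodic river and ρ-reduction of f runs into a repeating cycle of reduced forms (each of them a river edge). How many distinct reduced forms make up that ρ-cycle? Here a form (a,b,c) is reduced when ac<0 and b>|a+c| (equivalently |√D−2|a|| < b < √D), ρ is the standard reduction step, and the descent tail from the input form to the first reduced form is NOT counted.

D = 48, ⌊√D⌋ = 6
descent: ρ → (2,4,-4)  [lands on river]
river: ρ → (-4,4,2)
ρ-cycle length = 2 (tail of 1 descent step not counted)

2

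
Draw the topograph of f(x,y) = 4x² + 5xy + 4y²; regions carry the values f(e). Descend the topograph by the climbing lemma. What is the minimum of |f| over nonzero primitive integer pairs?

translate: b→-3 (≡5 mod 8), so (4,5,4)→(4,-3,3)
flip: (4,-3,3)→(3,3,4)
reduced (well bottom): (3,3,4) with a≤c, −a<b≤a
well minimum = a = 3

3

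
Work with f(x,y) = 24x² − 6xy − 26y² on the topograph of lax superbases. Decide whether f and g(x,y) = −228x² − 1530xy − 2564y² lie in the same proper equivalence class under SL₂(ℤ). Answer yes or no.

D₁ = 2532, D₂ = 2532
river cycle of f (length 18): (-26, 6, 24), (24, 42, -8), (-8, 38, 34), (34, 30, -12), (-12, 42, 16), (16, 22, -32), (-32, 42, 6), (6, 42, -32), (-32, 22, 16), (16, 42, -12), … (8 more)
river cycle of g (length 18): (-26, 6, 24), (24, 42, -8), (-8, 38, 34), (34, 30, -12), (-12, 42, 16), (16, 22, -32), (-32, 42, 6), (6, 42, -32), (-32, 22, 16), (16, 42, -12), … (8 more)
cycles coincide ⇒ equivalent

yes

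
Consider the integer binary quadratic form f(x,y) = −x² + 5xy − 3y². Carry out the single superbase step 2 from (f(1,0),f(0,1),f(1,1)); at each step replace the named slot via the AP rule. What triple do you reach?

start (-1,-3,1) = (f(1,0),f(0,1),f(1,1))
replace slot 2: 2·((-1)+1) − (-3) = 3 → (-1,3,1)

-1,3,1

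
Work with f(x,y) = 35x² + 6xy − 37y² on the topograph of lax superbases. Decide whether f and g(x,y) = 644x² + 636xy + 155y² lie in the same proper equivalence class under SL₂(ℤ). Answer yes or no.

D₁ = 5216, D₂ = 5216
river cycle of f (length 6): (-37, 68, 4), (4, 68, -37), (-37, 6, 35), (35, 64, -8), (-8, 64, 35), (35, 6, -37)
river cycle of g (length 6): (-8, 64, 35), (35, 6, -37), (-37, 68, 4), (4, 68, -37), (-37, 6, 35), (35, 64, -8)
cycles coincide ⇒ equivalent

yes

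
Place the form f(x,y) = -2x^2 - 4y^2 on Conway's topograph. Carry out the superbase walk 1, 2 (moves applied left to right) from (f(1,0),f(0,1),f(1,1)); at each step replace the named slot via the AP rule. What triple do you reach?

start (-2,-4,-6) = (f(1,0),f(0,1),f(1,1))
replace slot 1: 2·((-4)+(-6)) − (-2) = -18 → (-18,-4,-6)
replace slot 2: 2·((-18)+(-6)) − (-4) = -44 → (-18,-44,-6)

-18,-44,-6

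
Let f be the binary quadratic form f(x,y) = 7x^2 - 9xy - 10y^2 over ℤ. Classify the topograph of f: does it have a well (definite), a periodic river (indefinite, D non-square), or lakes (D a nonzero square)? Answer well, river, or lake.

D = b²−4ac = (-9)² − 4·7·(-10) = 361
D = 19² is a perfect square ⇒ form factors over ℤ ⇒ lakes

lake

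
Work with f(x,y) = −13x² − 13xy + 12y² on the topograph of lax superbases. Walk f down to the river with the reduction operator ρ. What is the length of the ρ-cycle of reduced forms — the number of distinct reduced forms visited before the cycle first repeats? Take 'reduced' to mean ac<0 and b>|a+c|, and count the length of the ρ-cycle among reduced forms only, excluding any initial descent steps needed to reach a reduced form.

D = 793, ⌊√D⌋ = 28
descent: ρ → (12,13,-13)  [lands on river]
river: ρ → (-13,13,12)
river: ρ → (12,11,-14)
river: ρ → (-14,17,9)
river: ρ → (9,19,-12)
river: ρ → (-12,5,16)
river: ρ → (16,27,-1)
river: ρ → (-1,27,16)
river: ρ → (16,5,-12)
river: ρ → (-12,19,9)
river: ρ → (9,17,-14)
river: ρ → (-14,11,12)
ρ-cycle length = 12 (tail of 1 descent step not counted)

12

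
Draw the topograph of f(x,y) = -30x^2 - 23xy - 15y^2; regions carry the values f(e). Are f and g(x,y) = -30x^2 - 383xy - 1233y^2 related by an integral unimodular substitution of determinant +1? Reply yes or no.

D₁ = -1271, D₂ = -1271
f is negative-definite; reduce −f:
−f: flip: (30,23,15)→(15,-23,30)
−f: translate: b→7 (≡-23 mod 30), so (15,-23,30)→(15,7,22)
−f: reduced (well bottom): (15,7,22) with a≤c, −a<b≤a
flip sign back: reduced form of f is (-15,-7,-22)
g is negative-definite; reduce −g:
−g: translate: b→23 (≡383 mod 60), so (30,383,1233)→(30,23,15)
−g: flip: (30,23,15)→(15,-23,30)
−g: translate: b→7 (≡-23 mod 30), so (15,-23,30)→(15,7,22)
−g: reduced (well bottom): (15,7,22) with a≤c, −a<b≤a
flip sign back: reduced form of g is (-15,-7,-22)
reduced forms (-15, -7, -22) vs (-15, -7, -22) ⇒ equivalent

yes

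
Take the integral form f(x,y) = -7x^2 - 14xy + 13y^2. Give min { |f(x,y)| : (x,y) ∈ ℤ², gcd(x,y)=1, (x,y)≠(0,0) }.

descent: ρ → (13,14,-7)  [lands on river]
river: ρ → (-7,14,13)
river: ρ → (13,12,-8)
river: ρ → (-8,20,5)
river: ρ → (5,20,-8)
river: ρ → (-8,12,13)
closes: descent 1, river 6
min |a| on river = 5

5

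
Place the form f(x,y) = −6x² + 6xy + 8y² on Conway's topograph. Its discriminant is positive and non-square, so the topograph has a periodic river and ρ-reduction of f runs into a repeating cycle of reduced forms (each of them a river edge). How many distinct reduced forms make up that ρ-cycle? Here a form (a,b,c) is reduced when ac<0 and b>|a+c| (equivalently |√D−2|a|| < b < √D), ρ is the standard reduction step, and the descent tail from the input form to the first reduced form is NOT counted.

D = 228, ⌊√D⌋ = 15
river: ρ → (8,10,-4)
river: ρ → (-4,14,2)
river: ρ → (2,14,-4)
river: ρ → (-4,10,8)
river: ρ → (8,6,-6)
river: ρ → (-6,6,8)
ρ-cycle length = 6 (tail of 0 descent steps not counted)

6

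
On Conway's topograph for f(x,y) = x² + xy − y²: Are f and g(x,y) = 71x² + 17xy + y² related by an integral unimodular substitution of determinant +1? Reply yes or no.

D₁ = 5, D₂ = 5
river cycle of f (length 2): (-1, 1, 1), (1, 1, -1)
river cycle of g (length 2): (1, 1, -1), (-1, 1, 1)
cycles coincide ⇒ equivalent

yes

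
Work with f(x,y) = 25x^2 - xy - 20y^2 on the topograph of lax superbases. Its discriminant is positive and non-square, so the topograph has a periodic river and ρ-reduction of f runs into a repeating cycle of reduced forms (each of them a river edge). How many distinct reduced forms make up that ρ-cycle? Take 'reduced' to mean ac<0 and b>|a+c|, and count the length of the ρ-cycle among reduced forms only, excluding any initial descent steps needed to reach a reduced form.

D = 2001, ⌊√D⌋ = 44
descent: ρ → (-20,41,4)  [lands on river]
river: ρ → (4,39,-30)
river: ρ → (-30,21,13)
river: ρ → (13,31,-20)
river: ρ → (-20,9,24)
river: ρ → (24,39,-5)
river: ρ → (-5,41,16)
river: ρ → (16,23,-23)
river: ρ → (-23,23,16)
river: ρ → (16,41,-5)
river: ρ → (-5,39,24)
river: ρ → (24,9,-20)
river: ρ → (-20,31,13)
river: ρ → (13,21,-30)
river: ρ → (-30,39,4)
river: ρ → (4,41,-20)
river: ρ → (-20,39,6)
river: ρ → (6,33,-38)
river: ρ → (-38,43,1)
river: ρ → (1,43,-38)
river: ρ → (-38,33,6)
river: ρ → (6,39,-20)
ρ-cycle length = 22 (tail of 1 descent step not counted)

22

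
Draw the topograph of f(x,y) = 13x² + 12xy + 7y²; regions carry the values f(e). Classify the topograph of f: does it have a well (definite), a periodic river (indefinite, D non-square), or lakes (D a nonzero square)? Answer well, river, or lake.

D = b²−4ac = 12² − 4·13·7 = -220
D < 0 ⇒ definite ⇒ every region one sign ⇒ single well

well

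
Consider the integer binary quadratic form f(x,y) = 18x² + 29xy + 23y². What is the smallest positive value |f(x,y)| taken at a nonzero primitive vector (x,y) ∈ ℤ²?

translate: b→-7 (≡29 mod 36), so (18,29,23)→(18,-7,12)
flip: (18,-7,12)→(12,7,18)
reduced (well bottom): (12,7,18) with a≤c, −a<b≤a
well minimum = a = 12

12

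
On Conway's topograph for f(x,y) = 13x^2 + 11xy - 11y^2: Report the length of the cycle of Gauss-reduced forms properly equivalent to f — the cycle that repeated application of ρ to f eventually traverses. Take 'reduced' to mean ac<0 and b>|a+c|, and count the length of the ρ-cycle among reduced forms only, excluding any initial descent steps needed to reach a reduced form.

D = 693, ⌊√D⌋ = 26
river: ρ → (-11,11,13)
river: ρ → (13,15,-9)
river: ρ → (-9,21,7)
river: ρ → (7,21,-9)
river: ρ → (-9,15,13)
river: ρ → (13,11,-11)
ρ-cycle length = 6 (tail of 0 descent steps not counted)

6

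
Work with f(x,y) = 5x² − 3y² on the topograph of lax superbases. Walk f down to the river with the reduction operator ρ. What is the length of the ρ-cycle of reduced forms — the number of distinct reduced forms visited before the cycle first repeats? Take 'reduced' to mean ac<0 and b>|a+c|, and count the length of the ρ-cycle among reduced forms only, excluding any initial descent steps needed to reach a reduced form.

D = 60, ⌊√D⌋ = 7
descent: ρ → (-3,6,2)  [lands on river]
river: ρ → (2,6,-3)
ρ-cycle length = 2 (tail of 1 descent step not counted)

2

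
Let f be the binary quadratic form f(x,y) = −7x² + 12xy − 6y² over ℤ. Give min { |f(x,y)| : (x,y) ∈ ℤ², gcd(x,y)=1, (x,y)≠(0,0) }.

translate: b→2 (≡-12 mod 14), so (7,-12,6)→(7,2,1)
flip: (7,2,1)→(1,-2,7)
translate: b→0 (≡-2 mod 2), so (1,-2,7)→(1,0,6)
reduced (well bottom): (1,0,6) with a≤c, −a<b≤a
well minimum |f| = |-1| = 1 (negative-definite)

1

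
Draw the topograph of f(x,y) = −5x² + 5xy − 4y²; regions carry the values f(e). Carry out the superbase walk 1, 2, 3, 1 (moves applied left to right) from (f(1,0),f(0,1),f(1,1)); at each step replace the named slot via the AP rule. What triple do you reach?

start (-5,-4,-4) = (f(1,0),f(0,1),f(1,1))
replace slot 1: 2·((-4)+(-4)) − (-5) = -11 → (-11,-4,-4)
replace slot 2: 2·((-11)+(-4)) − (-4) = -26 → (-11,-26,-4)
replace slot 3: 2·((-11)+(-26)) − (-4) = -70 → (-11,-26,-70)
replace slot 1: 2·((-26)+(-70)) − (-11) = -181 → (-181,-26,-70)

-181,-26,-70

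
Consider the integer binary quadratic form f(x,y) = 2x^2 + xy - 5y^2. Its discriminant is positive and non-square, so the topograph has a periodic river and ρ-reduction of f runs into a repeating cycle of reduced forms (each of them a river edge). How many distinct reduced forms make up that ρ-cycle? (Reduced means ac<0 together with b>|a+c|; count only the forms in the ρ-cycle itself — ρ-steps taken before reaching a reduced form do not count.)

D = 41, ⌊√D⌋ = 6
descent: ρ → (-5,-1,2)
descent: ρ → (2,5,-2)  [lands on river]
river: ρ → (-2,3,4)
river: ρ → (4,5,-1)
river: ρ → (-1,5,4)
river: ρ → (4,3,-2)
river: ρ → (-2,5,2)
river: ρ → (2,3,-4)
river: ρ → (-4,5,1)
river: ρ → (1,5,-4)
river: ρ → (-4,3,2)
ρ-cycle length = 10 (tail of 2 descent steps not counted)

10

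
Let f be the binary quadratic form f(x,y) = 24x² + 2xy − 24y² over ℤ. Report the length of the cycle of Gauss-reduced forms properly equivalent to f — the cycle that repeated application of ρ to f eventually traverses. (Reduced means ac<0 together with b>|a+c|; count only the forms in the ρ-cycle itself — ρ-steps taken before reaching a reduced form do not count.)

D = 2308, ⌊√D⌋ = 48
river: ρ → (-24,46,2)
river: ρ → (2,46,-24)
river: ρ → (-24,2,24)
river: ρ → (24,46,-2)
river: ρ → (-2,46,24)
river: ρ → (24,2,-24)
ρ-cycle length = 6 (tail of 0 descent steps not counted)

6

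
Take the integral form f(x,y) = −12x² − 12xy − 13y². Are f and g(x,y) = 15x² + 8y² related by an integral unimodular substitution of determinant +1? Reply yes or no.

D₁ = -480, D₂ = -480
f is negative-definite; reduce −f:
−f: reduced (well bottom): (12,12,13) with a≤c, −a<b≤a
flip sign back: reduced form of f is (-12,-12,-13)
g: flip: (15,0,8)→(8,0,15)
g: reduced (well bottom): (8,0,15) with a≤c, −a<b≤a
reduced forms (-12, -12, -13) vs (8, 0, 15) ⇒ inequivalent

no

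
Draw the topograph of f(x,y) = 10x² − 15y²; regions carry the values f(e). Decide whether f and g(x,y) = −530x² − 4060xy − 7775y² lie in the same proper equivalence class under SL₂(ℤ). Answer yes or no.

D₁ = 600, D₂ = 600
river cycle of f (length 2): (10, 20, -5), (-5, 20, 10)
river cycle of g (length 2): (10, 20, -5), (-5, 20, 10)
cycles coincide ⇒ equivalent

yes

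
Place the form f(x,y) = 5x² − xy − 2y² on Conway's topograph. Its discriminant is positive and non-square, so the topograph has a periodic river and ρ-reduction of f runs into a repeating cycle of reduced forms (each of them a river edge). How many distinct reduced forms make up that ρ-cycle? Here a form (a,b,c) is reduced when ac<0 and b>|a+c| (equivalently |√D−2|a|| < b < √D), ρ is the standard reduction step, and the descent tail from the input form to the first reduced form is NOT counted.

D = 41, ⌊√D⌋ = 6
descent: ρ → (-2,5,2)  [lands on river]
river: ρ → (2,3,-4)
river: ρ → (-4,5,1)
river: ρ → (1,5,-4)
river: ρ → (-4,3,2)
river: ρ → (2,5,-2)
river: ρ → (-2,3,4)
river: ρ → (4,5,-1)
river: ρ → (-1,5,4)
river: ρ → (4,3,-2)
ρ-cycle length = 10 (tail of 1 descent step not counted)

10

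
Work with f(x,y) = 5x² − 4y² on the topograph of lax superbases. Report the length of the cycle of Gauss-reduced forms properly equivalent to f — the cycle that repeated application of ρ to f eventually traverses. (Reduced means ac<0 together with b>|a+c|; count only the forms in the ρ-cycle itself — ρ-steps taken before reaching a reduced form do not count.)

D = 80, ⌊√D⌋ = 8
descent: ρ → (-4,8,1)  [lands on river]
river: ρ → (1,8,-4)
ρ-cycle length = 2 (tail of 1 descent step not counted)

2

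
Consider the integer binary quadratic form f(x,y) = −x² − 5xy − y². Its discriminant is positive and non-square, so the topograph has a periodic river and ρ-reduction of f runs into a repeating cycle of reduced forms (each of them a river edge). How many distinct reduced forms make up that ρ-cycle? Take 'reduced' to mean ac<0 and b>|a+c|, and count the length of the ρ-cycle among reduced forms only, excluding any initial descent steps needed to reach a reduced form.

D = 21, ⌊√D⌋ = 4
descent: ρ → (-1,3,3)  [lands on river]
river: ρ → (3,3,-1)
ρ-cycle length = 2 (tail of 1 descent step not counted)

2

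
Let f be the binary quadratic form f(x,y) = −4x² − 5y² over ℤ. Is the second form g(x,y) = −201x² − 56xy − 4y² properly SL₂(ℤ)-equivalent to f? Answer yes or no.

D₁ = -80, D₂ = -80
f is negative-definite; reduce −f:
−f: reduced (well bottom): (4,0,5) with a≤c, −a<b≤a
flip sign back: reduced form of f is (-4,0,-5)
g is negative-definite; reduce −g:
−g: flip: (201,56,4)→(4,-56,201)
−g: translate: b→0 (≡-56 mod 8), so (4,-56,201)→(4,0,5)
−g: reduced (well bottom): (4,0,5) with a≤c, −a<b≤a
flip sign back: reduced form of g is (-4,0,-5)
reduced forms (-4, 0, -5) vs (-4, 0, -5) ⇒ equivalent

yes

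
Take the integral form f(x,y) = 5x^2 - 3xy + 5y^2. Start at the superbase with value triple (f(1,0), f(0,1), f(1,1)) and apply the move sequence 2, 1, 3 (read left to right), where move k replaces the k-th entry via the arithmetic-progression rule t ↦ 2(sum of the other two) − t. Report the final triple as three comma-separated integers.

start (5,5,7) = (f(1,0),f(0,1),f(1,1))
replace slot 2: 2·(5+7) − 5 = 19 → (5,19,7)
replace slot 1: 2·(19+7) − 5 = 47 → (47,19,7)
replace slot 3: 2·(47+19) − 7 = 125 → (47,19,125)

47,19,125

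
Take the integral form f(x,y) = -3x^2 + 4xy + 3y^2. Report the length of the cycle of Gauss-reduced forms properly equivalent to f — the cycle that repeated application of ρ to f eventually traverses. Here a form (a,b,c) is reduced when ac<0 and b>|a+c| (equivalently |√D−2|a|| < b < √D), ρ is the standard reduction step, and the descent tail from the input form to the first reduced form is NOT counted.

D = 52, ⌊√D⌋ = 7
river: ρ → (3,2,-4)
river: ρ → (-4,6,1)
river: ρ → (1,6,-4)
river: ρ → (-4,2,3)
river: ρ → (3,4,-3)
river: ρ → (-3,2,4)
river: ρ → (4,6,-1)
river: ρ → (-1,6,4)
river: ρ → (4,2,-3)
river: ρ → (-3,4,3)
ρ-cycle length = 10 (tail of 0 descent steps not counted)

10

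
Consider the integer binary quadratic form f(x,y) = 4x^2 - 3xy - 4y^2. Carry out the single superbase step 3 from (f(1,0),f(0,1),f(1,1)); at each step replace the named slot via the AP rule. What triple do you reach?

start (4,-4,-3) = (f(1,0),f(0,1),f(1,1))
replace slot 3: 2·(4+(-4)) − (-3) = 3 → (4,-4,3)

4,-4,3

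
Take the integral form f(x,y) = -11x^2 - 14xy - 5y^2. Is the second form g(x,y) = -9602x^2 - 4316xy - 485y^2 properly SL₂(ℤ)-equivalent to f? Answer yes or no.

D₁ = -24, D₂ = -24
f is negative-definite; reduce −f:
−f: translate: b→-8 (≡14 mod 22), so (11,14,5)→(11,-8,2)
−f: flip: (11,-8,2)→(2,8,11)
−f: translate: b→0 (≡8 mod 4), so (2,8,11)→(2,0,3)
−f: reduced (well bottom): (2,0,3) with a≤c, −a<b≤a
flip sign back: reduced form of f is (-2,0,-3)
g is negative-definite; reduce −g:
−g: flip: (9602,4316,485)→(485,-4316,9602)
−g: translate: b→-436 (≡-4316 mod 970), so (485,-4316,9602)→(485,-436,98)
−g: flip: (485,-436,98)→(98,436,485)
−g: translate: b→44 (≡436 mod 196), so (98,436,485)→(98,44,5)
−g: flip: (98,44,5)→(5,-44,98)
−g: translate: b→-4 (≡-44 mod 10), so (5,-44,98)→(5,-4,2)
−g: flip: (5,-4,2)→(2,4,5)
−g: translate: b→0 (≡4 mod 4), so (2,4,5)→(2,0,3)
−g: reduced (well bottom): (2,0,3) with a≤c, −a<b≤a
flip sign back: reduced form of g is (-2,0,-3)
reduced forms (-2, 0, -3) vs (-2, 0, -3) ⇒ equivalent

yes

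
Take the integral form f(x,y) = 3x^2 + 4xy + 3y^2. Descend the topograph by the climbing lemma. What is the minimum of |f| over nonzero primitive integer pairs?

translate: b→-2 (≡4 mod 6), so (3,4,3)→(3,-2,2)
flip: (3,-2,2)→(2,2,3)
reduced (well bottom): (2,2,3) with a≤c, −a<b≤a
well minimum = a = 2

2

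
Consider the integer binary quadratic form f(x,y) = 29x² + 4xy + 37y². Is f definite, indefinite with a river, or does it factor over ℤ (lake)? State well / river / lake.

D = b²−4ac = 4² − 4·29·37 = -4276
D < 0 ⇒ definite ⇒ every region one sign ⇒ single well

well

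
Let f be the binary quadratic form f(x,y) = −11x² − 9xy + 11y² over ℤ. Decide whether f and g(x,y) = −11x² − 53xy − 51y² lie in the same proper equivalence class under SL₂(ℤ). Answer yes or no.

D₁ = 565, D₂ = 565
river cycle of f (length 10): (11, 9, -11), (-11, 13, 9), (9, 23, -1), (-1, 23, 9), (9, 13, -11), (-11, 9, 11), (11, 13, -9), (-9, 23, 1), (1, 23, -9), (-9, 13, 11)
river cycle of g (length 10): (-9, 13, 11), (11, 9, -11), (-11, 13, 9), (9, 23, -1), (-1, 23, 9), (9, 13, -11), (-11, 9, 11), (11, 13, -9), (-9, 23, 1), (1, 23, -9)
cycles coincide ⇒ equivalent

yes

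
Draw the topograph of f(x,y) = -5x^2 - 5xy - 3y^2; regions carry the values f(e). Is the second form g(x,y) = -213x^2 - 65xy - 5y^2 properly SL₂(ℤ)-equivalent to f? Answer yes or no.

D₁ = -35, D₂ = -35
f is negative-definite; reduce −f:
−f: flip: (5,5,3)→(3,-5,5)
−f: translate: b→1 (≡-5 mod 6), so (3,-5,5)→(3,1,3)
−f: reduced (well bottom): (3,1,3) with a≤c, −a<b≤a
flip sign back: reduced form of f is (-3,-1,-3)
g is negative-definite; reduce −g:
−g: flip: (213,65,5)→(5,-65,213)
−g: translate: b→5 (≡-65 mod 10), so (5,-65,213)→(5,5,3)
−g: flip: (5,5,3)→(3,-5,5)
−g: translate: b→1 (≡-5 mod 6), so (3,-5,5)→(3,1,3)
−g: reduced (well bottom): (3,1,3) with a≤c, −a<b≤a
flip sign back: reduced form of g is (-3,-1,-3)
reduced forms (-3, -1, -3) vs (-3, -1, -3) ⇒ equivalent

yes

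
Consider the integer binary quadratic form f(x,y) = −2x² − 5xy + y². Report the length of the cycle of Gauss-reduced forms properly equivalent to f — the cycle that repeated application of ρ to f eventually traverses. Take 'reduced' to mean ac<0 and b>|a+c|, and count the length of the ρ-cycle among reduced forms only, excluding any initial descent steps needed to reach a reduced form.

D = 33, ⌊√D⌋ = 5
descent: ρ → (1,5,-2)  [lands on river]
river: ρ → (-2,3,3)
river: ρ → (3,3,-2)
river: ρ → (-2,5,1)
ρ-cycle length = 4 (tail of 1 descent step not counted)

4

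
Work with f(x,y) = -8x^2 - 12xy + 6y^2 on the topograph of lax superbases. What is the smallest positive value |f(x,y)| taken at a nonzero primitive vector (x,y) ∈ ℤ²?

descent: ρ → (6,12,-8)  [lands on river]
river: ρ → (-8,4,10)
river: ρ → (10,16,-2)
river: ρ → (-2,16,10)
river: ρ → (10,4,-8)
river: ρ → (-8,12,6)
closes: descent 1, river 6
min |a| on river = 2

2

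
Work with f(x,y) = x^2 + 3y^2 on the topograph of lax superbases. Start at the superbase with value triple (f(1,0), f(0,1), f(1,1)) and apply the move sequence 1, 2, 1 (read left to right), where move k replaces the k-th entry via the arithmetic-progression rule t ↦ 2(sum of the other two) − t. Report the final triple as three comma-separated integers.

start (1,3,4) = (f(1,0),f(0,1),f(1,1))
replace slot 1: 2·(3+4) − 1 = 13 → (13,3,4)
replace slot 2: 2·(13+4) − 3 = 31 → (13,31,4)
replace slot 1: 2·(31+4) − 13 = 57 → (57,31,4)

57,31,4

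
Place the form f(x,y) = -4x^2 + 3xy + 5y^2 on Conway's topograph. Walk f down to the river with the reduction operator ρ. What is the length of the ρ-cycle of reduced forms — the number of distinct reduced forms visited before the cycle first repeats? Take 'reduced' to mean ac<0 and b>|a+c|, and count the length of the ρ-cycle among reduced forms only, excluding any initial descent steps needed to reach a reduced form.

D = 89, ⌊√D⌋ = 9
river: ρ → (5,7,-2)
river: ρ → (-2,9,1)
river: ρ → (1,9,-2)
river: ρ → (-2,7,5)
river: ρ → (5,3,-4)
river: ρ → (-4,5,4)
river: ρ → (4,3,-5)
river: ρ → (-5,7,2)
river: ρ → (2,9,-1)
river: ρ → (-1,9,2)
river: ρ → (2,7,-5)
river: ρ → (-5,3,4)
river: ρ → (4,5,-4)
river: ρ → (-4,3,5)
ρ-cycle length = 14 (tail of 0 descent steps not counted)

14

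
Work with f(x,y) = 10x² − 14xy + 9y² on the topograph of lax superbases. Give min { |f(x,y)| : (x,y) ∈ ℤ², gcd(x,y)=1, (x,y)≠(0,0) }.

translate: b→6 (≡-14 mod 20), so (10,-14,9)→(10,6,5)
flip: (10,6,5)→(5,-6,10)
translate: b→4 (≡-6 mod 10), so (5,-6,10)→(5,4,9)
reduced (well bottom): (5,4,9) with a≤c, −a<b≤a
well minimum = a = 5

5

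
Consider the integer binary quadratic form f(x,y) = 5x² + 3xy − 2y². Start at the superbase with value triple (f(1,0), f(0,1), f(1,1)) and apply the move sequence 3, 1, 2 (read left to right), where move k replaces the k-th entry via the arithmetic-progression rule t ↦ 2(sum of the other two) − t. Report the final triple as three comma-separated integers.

start (5,-2,6) = (f(1,0),f(0,1),f(1,1))
replace slot 3: 2·(5+(-2)) − 6 = 0 → (5,-2,0)
replace slot 1: 2·((-2)+0) − 5 = -9 → (-9,-2,0)
replace slot 2: 2·((-9)+0) − (-2) = -16 → (-9,-16,0)

-9,-16,0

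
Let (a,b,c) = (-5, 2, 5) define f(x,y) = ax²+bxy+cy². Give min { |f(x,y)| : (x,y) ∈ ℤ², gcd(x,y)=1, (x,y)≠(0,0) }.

river: ρ → (5,8,-2)
river: ρ → (-2,8,5)
river: ρ → (5,2,-5)
river: ρ → (-5,8,2)
river: ρ → (2,8,-5)
river: ρ → (-5,2,5)
closes: descent 0, river 6
min |a| on river = 2

2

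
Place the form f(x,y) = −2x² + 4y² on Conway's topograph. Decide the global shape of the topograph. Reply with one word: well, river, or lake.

D = b²−4ac = 0² − 4·(-2)·4 = 32
D > 0 non-square ⇒ indefinite ⇒ periodic river

river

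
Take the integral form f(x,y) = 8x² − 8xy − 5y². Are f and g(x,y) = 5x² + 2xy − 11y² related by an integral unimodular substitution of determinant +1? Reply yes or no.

D₁ = 224, D₂ = 224
river cycle of f (length 4): (-5, 8, 8), (8, 8, -5), (-5, 12, 4), (4, 12, -5)
river cycle of g (length 4): (5, 12, -4), (-4, 12, 5), (5, 8, -8), (-8, 8, 5)
cycles differ ⇒ inequivalent

no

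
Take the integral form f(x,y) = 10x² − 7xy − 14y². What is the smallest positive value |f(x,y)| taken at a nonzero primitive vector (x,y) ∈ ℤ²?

descent: ρ → (-14,7,10)  [lands on river]
river: ρ → (10,13,-11)
river: ρ → (-11,9,12)
river: ρ → (12,15,-8)
river: ρ → (-8,17,10)
river: ρ → (10,23,-2)
river: ρ → (-2,21,21)
river: ρ → (21,21,-2)
river: ρ → (-2,23,10)
river: ρ → (10,17,-8)
river: ρ → (-8,15,12)
river: ρ → (12,9,-11)
river: ρ → (-11,13,10)
river: ρ → (10,7,-14)
river: ρ → (-14,21,3)
river: ρ → (3,21,-14)
closes: descent 1, river 16
min |a| on river = 2

2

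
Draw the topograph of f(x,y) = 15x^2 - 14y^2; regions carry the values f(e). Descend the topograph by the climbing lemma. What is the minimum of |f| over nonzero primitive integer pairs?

descent: ρ → (-14,28,1)  [lands on river]
river: ρ → (1,28,-14)
closes: descent 1, river 2
min |a| on river = 1

1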